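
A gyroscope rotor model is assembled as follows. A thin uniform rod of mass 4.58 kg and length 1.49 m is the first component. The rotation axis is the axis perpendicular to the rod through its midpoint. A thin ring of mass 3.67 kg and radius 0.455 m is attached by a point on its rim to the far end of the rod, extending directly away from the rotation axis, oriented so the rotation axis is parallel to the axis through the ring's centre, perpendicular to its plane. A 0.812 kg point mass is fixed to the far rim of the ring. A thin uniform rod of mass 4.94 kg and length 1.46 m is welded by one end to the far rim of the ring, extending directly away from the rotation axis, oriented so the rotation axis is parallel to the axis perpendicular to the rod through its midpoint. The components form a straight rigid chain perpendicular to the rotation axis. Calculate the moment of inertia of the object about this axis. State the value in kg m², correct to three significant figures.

38.1

Thin rod: I_cm = (1/12)ML² = (1/12)(4.58)(1.49)² = 0.84734 kg m²; axis through the centre, so I = 0.84734 kg m².
Thin ring: I_cm = MR² = (3.67)(0.455)² = 0.75978 kg m²; centre at d = 0.745 + 0.455 = 1.2 m, so the parallel axis theorem gives I = 0.75978 + (3.67)(1.2)² = 6.0446 kg m².
Point mass: I_cm = 0; centre at d = 0.745 + 0.455 + 0.455 = 1.655 m, so the parallel axis theorem gives I = 0 + (0.812)(1.655)² = 2.2241 kg m².
Thin rod: I_cm = (1/12)ML² = (1/12)(4.94)(1.46)² = 0.87751 kg m²; centre at d = 0.745 + 0.455 + 0.455 + 0.73 = 2.385 m, so the parallel axis theorem gives I = 0.87751 + (4.94)(2.385)² = 28.977 kg m².
Total I = 0.84734 + 6.0446 + 2.2241 + 28.977 = 38.093 kg m².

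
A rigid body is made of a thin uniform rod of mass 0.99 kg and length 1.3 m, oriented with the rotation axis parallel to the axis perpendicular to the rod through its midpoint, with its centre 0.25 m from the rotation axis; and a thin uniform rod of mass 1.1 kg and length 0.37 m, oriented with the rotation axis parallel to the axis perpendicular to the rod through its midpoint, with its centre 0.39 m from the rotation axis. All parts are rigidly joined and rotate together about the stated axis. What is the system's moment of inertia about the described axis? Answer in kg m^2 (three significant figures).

Thin rod: I_cm = (1/12)ML² = (1/12)(0.99)(1.3)² = 0.13942 kg m^2; centre at d = 0.25 m, so I = I_cm + Md² gives I = 0.13942 + (0.99)(0.25)² = 0.2013 kg m^2.
Thin rod: I_cm = (1/12)ML² = (1/12)(1.1)(0.37)² = 0.012549 kg m^2; centre at d = 0.39 m, so I = I_cm + Md² gives I = 0.012549 + (1.1)(0.39)² = 0.17986 kg m^2.
Total I = 0.2013 + 0.17986 = 0.38116 kg m^2.

0.381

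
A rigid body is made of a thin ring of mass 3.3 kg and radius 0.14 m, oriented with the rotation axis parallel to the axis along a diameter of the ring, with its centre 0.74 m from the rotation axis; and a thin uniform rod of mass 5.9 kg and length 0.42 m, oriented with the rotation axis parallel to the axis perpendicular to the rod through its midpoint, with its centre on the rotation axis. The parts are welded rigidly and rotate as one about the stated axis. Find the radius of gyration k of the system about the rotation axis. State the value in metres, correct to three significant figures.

0.458

Thin ring: I_cm = (1/2)MR² = (1/2)(3.3)(0.14)² = 0.03234 kg m²; centre at d = 0.74 m, so I = I_cm + Md² gives I = 0.03234 + (3.3)(0.74)² = 1.8394 kg m².
Thin rod: I_cm = (1/12)ML² = (1/12)(5.9)(0.42)² = 0.08673 kg m²; axis through the centre, so I = 0.08673 kg m².
Total I = 1.9261 kg m²; total mass M = 9.2 kg.
k = √(I/M) = √(1.9261/9.2) = 0.45756 m.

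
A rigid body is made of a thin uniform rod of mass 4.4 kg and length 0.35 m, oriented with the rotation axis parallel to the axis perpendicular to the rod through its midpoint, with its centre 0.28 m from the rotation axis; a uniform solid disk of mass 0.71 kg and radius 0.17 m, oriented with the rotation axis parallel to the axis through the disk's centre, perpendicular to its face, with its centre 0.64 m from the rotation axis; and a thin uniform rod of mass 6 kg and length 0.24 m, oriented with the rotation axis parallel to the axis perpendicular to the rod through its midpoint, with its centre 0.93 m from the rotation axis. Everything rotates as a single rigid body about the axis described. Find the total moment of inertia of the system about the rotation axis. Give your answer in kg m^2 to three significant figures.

5.91

Thin rod: I_cm = (1/12)ML² = (1/12)(4.4)(0.35)² = 0.044917 kg m^2; centre at d = 0.28 m, so I = I_cm + Md² gives I = 0.044917 + (4.4)(0.28)² = 0.38988 kg m^2.
Solid disk: I_cm = (1/2)MR² = (1/2)(0.71)(0.17)² = 0.01026 kg m^2; centre at d = 0.64 m, so I = I_cm + Md² gives I = 0.01026 + (0.71)(0.64)² = 0.30108 kg m^2.
Thin rod: I_cm = (1/12)ML² = (1/12)(6)(0.24)² = 0.0288 kg m^2; centre at d = 0.93 m, so I = I_cm + Md² gives I = 0.0288 + (6)(0.93)² = 5.2182 kg m^2.
Total I = 0.38988 + 0.30108 + 5.2182 = 5.9092 kg m^2.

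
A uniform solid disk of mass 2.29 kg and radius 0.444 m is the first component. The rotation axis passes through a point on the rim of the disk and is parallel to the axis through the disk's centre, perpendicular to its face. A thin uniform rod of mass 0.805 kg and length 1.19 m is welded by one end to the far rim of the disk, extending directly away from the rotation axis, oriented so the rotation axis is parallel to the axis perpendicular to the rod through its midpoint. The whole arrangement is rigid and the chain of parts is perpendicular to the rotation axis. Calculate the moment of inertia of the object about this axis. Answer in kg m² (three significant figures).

Solid disk: I_cm = (1/2)MR² = (1/2)(2.29)(0.444)² = 0.22572 kg m²; centre at d = 0.444 m, so I = I_cm + Md² gives I = 0.22572 + (2.29)(0.444)² = 0.67716 kg m².
Thin rod: I_cm = (1/12)ML² = (1/12)(0.805)(1.19)² = 0.094997 kg m²; centre at d = 0.444 + 0.444 + 0.595 = 1.483 m, so I = I_cm + Md² gives I = 0.094997 + (0.805)(1.483)² = 1.8654 kg m².
Total I = 0.67716 + 1.8654 = 2.5426 kg m².

2.54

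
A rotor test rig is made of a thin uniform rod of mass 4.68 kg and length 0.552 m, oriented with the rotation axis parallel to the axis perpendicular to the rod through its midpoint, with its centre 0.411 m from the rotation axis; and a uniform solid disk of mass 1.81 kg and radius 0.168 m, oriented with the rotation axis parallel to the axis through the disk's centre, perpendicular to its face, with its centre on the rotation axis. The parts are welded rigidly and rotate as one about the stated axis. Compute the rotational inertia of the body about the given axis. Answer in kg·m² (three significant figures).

Thin rod: I_cm = (1/12)ML² = (1/12)(4.68)(0.552)² = 0.11883 kg·m²; centre at d = 0.411 m, so the parallel axis theorem gives I = 0.11883 + (4.68)(0.411)² = 0.90938 kg·m².
Solid disk: I_cm = (1/2)MR² = (1/2)(1.81)(0.168)² = 0.025543 kg·m²; axis through the centre, so I = 0.025543 kg·m².
Total I = 0.90938 + 0.025543 = 0.93493 kg·m².

0.935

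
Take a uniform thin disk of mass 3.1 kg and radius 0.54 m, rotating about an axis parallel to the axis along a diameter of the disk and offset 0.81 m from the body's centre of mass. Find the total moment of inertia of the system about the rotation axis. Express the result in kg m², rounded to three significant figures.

2.26

I_cm = (1/4)MR² = (1/4)(3.1)(0.54)² = 0.22599 kg m²; centre at d = 0.81 m, so the parallel axis theorem gives I = 0.22599 + (3.1)(0.81)² = 2.2599 kg m².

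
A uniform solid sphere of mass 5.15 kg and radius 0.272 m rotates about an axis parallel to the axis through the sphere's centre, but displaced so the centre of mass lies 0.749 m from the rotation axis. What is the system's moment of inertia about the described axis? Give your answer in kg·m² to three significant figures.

I_cm = (2/5)MR² = (2/5)(5.15)(0.272)² = 0.15241 kg·m²; centre at d = 0.749 m, so the parallel axis theorem gives I = 0.15241 + (5.15)(0.749)² = 3.0416 kg·m².

3.04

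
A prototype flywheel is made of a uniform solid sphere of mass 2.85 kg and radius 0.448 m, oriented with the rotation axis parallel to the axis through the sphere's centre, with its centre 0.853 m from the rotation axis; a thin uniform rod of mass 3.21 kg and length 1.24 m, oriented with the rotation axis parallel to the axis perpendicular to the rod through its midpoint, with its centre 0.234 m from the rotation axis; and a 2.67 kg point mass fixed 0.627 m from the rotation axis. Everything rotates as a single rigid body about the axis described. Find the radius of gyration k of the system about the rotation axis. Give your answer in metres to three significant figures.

0.672

Solid sphere: I_cm = (2/5)MR² = (2/5)(2.85)(0.448)² = 0.2288 kg·m²; centre at d = 0.853 m, so the parallel axis theorem gives I = 0.2288 + (2.85)(0.853)² = 2.3025 kg·m².
Thin rod: I_cm = (1/12)ML² = (1/12)(3.21)(1.24)² = 0.41131 kg·m²; centre at d = 0.234 m, so the parallel axis theorem gives I = 0.41131 + (3.21)(0.234)² = 0.58707 kg·m².
Point mass: I_cm = 0; centre at d = 0.627 m, so the parallel axis theorem gives I = 0 + (2.67)(0.627)² = 1.0497 kg·m².
Total I = 3.9392 kg·m²; total mass M = 8.73 kg.
k = √(I/M) = √(3.9392/8.73) = 0.67173 m.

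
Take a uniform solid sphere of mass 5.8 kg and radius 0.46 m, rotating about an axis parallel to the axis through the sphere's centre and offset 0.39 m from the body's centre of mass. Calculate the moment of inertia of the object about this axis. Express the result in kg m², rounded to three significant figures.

I_cm = (2/5)MR² = (2/5)(5.8)(0.46)² = 0.49091 kg m²; centre at d = 0.39 m, so I = I_cm + Md² gives I = 0.49091 + (5.8)(0.39)² = 1.3731 kg m².

1.37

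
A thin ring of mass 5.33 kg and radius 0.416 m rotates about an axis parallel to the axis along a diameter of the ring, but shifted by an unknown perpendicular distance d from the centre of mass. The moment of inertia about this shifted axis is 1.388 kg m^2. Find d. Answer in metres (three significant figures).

0.417

About the centre-of-mass axis, I_cm = (1/2)MR² = (1/2)(5.33)(0.416)² = 0.46119 kg m^2.
Parallel axis theorem: I = I_cm + Md², so Md² = 1.388 − 0.46119 = 0.92681 kg m^2.
d = √(0.92681 / 5.33) = 0.41699 m.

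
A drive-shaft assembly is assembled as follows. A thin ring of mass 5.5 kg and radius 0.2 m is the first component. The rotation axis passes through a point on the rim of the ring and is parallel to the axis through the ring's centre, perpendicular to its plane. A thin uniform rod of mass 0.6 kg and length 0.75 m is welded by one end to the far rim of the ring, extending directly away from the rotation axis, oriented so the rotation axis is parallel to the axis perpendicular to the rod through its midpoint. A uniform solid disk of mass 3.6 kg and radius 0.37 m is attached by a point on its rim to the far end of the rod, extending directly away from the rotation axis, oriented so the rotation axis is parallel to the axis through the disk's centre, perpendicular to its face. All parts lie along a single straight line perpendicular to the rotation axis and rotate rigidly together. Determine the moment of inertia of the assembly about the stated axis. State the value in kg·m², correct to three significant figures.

9.39

Thin ring: I_cm = MR² = (5.5)(0.2)² = 0.22 kg·m²; centre at d = 0.2 m, so the parallel axis theorem gives I = 0.22 + (5.5)(0.2)² = 0.44 kg·m².
Thin rod: I_cm = (1/12)ML² = (1/12)(0.6)(0.75)² = 0.028125 kg·m²; centre at d = 0.2 + 0.2 + 0.375 = 0.775 m, so the parallel axis theorem gives I = 0.028125 + (0.6)(0.775)² = 0.3885 kg·m².
Solid disk: I_cm = (1/2)MR² = (1/2)(3.6)(0.37)² = 0.24642 kg·m²; centre at d = 0.2 + 0.2 + 0.375 + 0.375 + 0.37 = 1.52 m, so the parallel axis theorem gives I = 0.24642 + (3.6)(1.52)² = 8.5639 kg·m².
Total I = 0.44 + 0.3885 + 8.5639 = 9.3924 kg·m².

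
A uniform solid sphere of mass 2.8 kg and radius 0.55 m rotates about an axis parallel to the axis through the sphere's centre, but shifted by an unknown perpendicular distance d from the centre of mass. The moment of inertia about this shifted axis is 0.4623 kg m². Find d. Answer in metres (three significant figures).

0.210

About the centre-of-mass axis, I_cm = (2/5)MR² = (2/5)(2.8)(0.55)² = 0.3388 kg m².
Parallel axis theorem: I = I_cm + Md², so Md² = 0.4623 − 0.3388 = 0.1235 kg m².
d = √(0.1235 / 2.8) = 0.21002 m.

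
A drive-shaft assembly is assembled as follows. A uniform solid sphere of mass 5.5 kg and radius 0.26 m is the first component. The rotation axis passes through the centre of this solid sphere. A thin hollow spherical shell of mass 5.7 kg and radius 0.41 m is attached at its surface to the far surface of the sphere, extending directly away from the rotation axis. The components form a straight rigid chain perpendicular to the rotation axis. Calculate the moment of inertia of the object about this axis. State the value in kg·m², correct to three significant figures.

Solid sphere: I_cm = (2/5)MR² = (2/5)(5.5)(0.26)² = 0.14872 kg·m²; axis through the centre, so I = 0.14872 kg·m².
Spherical shell: I_cm = (2/3)MR² = (2/3)(5.7)(0.41)² = 0.63878 kg·m²; centre at d = 0.26 + 0.41 = 0.67 m, so the parallel axis theorem gives I = 0.63878 + (5.7)(0.67)² = 3.1975 kg·m².
Total I = 0.14872 + 3.1975 = 3.3462 kg·m².

3.35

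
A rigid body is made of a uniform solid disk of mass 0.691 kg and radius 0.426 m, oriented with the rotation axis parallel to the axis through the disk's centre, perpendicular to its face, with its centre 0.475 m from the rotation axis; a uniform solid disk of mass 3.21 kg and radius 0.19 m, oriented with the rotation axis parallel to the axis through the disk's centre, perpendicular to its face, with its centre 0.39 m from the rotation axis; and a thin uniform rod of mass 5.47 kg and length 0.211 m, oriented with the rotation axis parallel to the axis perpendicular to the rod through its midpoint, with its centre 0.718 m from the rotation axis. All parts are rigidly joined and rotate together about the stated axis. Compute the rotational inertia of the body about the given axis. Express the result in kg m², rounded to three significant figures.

3.60

Solid disk: I_cm = (1/2)MR² = (1/2)(0.691)(0.426)² = 0.0627 kg m²; centre at d = 0.475 m, so the parallel axis theorem gives I = 0.0627 + (0.691)(0.475)² = 0.21861 kg m².
Solid disk: I_cm = (1/2)MR² = (1/2)(3.21)(0.19)² = 0.05794 kg m²; centre at d = 0.39 m, so the parallel axis theorem gives I = 0.05794 + (3.21)(0.39)² = 0.54618 kg m².
Thin rod: I_cm = (1/12)ML² = (1/12)(5.47)(0.211)² = 0.020294 kg m²; centre at d = 0.718 m, so the parallel axis theorem gives I = 0.020294 + (5.47)(0.718)² = 2.8402 kg m².
Total I = 0.21861 + 0.54618 + 2.8402 = 3.605 kg m².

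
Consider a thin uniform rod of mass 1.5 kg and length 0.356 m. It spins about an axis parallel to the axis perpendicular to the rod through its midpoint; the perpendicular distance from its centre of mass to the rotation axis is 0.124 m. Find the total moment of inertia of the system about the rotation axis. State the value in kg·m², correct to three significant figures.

I_cm = (1/12)ML² = (1/12)(1.5)(0.356)² = 0.015842 kg·m²; centre at d = 0.124 m, so I = I_cm + Md² gives I = 0.015842 + (1.5)(0.124)² = 0.038906 kg·m².

0.0389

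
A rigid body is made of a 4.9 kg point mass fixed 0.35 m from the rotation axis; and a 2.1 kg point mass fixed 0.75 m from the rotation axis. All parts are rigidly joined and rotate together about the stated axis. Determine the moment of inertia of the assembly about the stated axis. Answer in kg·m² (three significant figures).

Point mass: I_cm = 0; centre at d = 0.35 m, so the parallel axis theorem gives I = 0 + (4.9)(0.35)² = 0.60025 kg·m².
Point mass: I_cm = 0; centre at d = 0.75 m, so the parallel axis theorem gives I = 0 + (2.1)(0.75)² = 1.1813 kg·m².
Total I = 0.60025 + 1.1813 = 1.7815 kg·m².

1.78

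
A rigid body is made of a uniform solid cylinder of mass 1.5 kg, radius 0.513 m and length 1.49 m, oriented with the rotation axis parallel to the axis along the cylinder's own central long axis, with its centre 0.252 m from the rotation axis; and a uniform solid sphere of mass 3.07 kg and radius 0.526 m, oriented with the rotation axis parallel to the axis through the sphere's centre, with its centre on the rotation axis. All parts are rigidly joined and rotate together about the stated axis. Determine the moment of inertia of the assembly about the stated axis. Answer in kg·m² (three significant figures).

0.632

Solid cylinder: I_cm = (1/2)MR² = (1/2)(1.5)(0.513)² = 0.19738 kg·m²; centre at d = 0.252 m, so the parallel axis theorem gives I = 0.19738 + (1.5)(0.252)² = 0.29263 kg·m².
Solid sphere: I_cm = (2/5)MR² = (2/5)(3.07)(0.526)² = 0.33976 kg·m²; axis through the centre, so I = 0.33976 kg·m².
Total I = 0.29263 + 0.33976 = 0.63239 kg·m².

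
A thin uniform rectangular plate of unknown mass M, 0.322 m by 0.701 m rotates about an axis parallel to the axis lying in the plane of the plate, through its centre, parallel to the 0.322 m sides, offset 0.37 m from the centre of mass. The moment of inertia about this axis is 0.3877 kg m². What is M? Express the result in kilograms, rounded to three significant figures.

2.18

I = I_cm + Md² = (1/12)Mb² + Md² = M·[0.0833333·(0.701)² + (0.37)²] = M·0.17785.
So M = 0.3877 / 0.17785 = 2.1799 kg.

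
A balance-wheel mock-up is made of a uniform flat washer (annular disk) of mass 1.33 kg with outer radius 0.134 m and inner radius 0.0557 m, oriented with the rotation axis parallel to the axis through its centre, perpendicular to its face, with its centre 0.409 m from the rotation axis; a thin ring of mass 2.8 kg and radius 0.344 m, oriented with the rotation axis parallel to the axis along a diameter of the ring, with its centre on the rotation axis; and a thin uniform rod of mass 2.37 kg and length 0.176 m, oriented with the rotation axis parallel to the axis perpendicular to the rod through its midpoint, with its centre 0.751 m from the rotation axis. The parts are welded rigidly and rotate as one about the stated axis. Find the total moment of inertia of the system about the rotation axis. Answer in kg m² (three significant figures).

1.74

Annular disk: I_cm = (1/2)M(R²+r²) = (1/2)(1.33)[(0.134)² + (0.0557)²] = 0.014004 kg m²; centre at d = 0.409 m, so I = I_cm + Md² gives I = 0.014004 + (1.33)(0.409)² = 0.23649 kg m².
Thin ring: I_cm = (1/2)MR² = (1/2)(2.8)(0.344)² = 0.16567 kg m²; axis through the centre, so I = 0.16567 kg m².
Thin rod: I_cm = (1/12)ML² = (1/12)(2.37)(0.176)² = 0.0061178 kg m²; centre at d = 0.751 m, so I = I_cm + Md² gives I = 0.0061178 + (2.37)(0.751)² = 1.3428 kg m².
Total I = 0.23649 + 0.16567 + 1.3428 = 1.745 kg m².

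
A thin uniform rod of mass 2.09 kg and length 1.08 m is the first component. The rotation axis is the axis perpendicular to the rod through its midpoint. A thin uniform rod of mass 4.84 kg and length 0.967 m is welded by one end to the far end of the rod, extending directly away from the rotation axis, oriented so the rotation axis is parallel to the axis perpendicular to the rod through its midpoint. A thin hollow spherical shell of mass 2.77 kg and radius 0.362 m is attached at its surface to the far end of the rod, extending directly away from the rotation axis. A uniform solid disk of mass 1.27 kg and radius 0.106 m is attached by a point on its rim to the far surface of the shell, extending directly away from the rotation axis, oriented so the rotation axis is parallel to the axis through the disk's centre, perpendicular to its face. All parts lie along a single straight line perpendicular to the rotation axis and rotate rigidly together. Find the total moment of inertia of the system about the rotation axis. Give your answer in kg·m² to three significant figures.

Thin rod: I_cm = (1/12)ML² = (1/12)(2.09)(1.08)² = 0.20315 kg·m²; axis through the centre, so I = 0.20315 kg·m².
Thin rod: I_cm = (1/12)ML² = (1/12)(4.84)(0.967)² = 0.37715 kg·m²; centre at d = 0.54 + 0.4835 = 1.0235 m, so I = I_cm + Md² gives I = 0.37715 + (4.84)(1.0235)² = 5.4473 kg·m².
Spherical shell: I_cm = (2/3)MR² = (2/3)(2.77)(0.362)² = 0.24199 kg·m²; centre at d = 0.54 + 0.4835 + 0.4835 + 0.362 = 1.869 m, so I = I_cm + Md² gives I = 0.24199 + (2.77)(1.869)² = 9.9181 kg·m².
Solid disk: I_cm = (1/2)MR² = (1/2)(1.27)(0.106)² = 0.0071349 kg·m²; centre at d = 0.54 + 0.4835 + 0.4835 + 0.362 + 0.362 + 0.106 = 2.337 m, so I = I_cm + Md² gives I = 0.0071349 + (1.27)(2.337)² = 6.9433 kg·m².
Total I = 0.20315 + 5.4473 + 9.9181 + 6.9433 = 22.512 kg·m².

22.5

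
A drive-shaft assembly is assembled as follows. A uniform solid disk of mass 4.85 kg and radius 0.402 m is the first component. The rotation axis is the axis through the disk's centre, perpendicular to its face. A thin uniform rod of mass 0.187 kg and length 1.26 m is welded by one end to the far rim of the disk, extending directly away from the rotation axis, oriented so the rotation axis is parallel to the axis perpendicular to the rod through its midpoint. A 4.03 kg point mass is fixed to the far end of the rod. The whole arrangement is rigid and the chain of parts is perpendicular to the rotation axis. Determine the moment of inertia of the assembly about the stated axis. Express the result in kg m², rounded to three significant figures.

Solid disk: I_cm = (1/2)MR² = (1/2)(4.85)(0.402)² = 0.39189 kg m²; axis through the centre, so I = 0.39189 kg m².
Thin rod: I_cm = (1/12)ML² = (1/12)(0.187)(1.26)² = 0.02474 kg m²; centre at d = 0.402 + 0.63 = 1.032 m, so I = I_cm + Md² gives I = 0.02474 + (0.187)(1.032)² = 0.2239 kg m².
Point mass: I_cm = 0; centre at d = 0.402 + 0.63 + 0.63 = 1.662 m, so I = I_cm + Md² gives I = 0 + (4.03)(1.662)² = 11.132 kg m².
Total I = 0.39189 + 0.2239 + 11.132 = 11.748 kg m².

11.7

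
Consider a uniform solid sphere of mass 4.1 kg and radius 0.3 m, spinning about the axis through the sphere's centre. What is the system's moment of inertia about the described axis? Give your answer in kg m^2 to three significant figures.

0.148

I_cm = (2/5)MR² = (2/5)(4.1)(0.3)² = 0.1476 kg m^2; axis through the centre, so I = 0.1476 kg m^2.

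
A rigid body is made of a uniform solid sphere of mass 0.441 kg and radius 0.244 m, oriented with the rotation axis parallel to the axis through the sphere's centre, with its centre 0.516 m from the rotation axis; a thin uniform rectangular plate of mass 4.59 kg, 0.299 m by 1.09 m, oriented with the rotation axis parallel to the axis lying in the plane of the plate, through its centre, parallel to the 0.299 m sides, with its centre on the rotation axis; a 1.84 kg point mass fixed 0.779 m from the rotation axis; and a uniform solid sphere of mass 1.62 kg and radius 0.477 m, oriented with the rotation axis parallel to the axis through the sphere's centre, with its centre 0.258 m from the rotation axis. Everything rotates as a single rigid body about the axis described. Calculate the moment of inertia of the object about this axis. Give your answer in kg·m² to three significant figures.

1.95

Solid sphere: I_cm = (2/5)MR² = (2/5)(0.441)(0.244)² = 0.010502 kg·m²; centre at d = 0.516 m, so the parallel axis theorem gives I = 0.010502 + (0.441)(0.516)² = 0.12792 kg·m².
Rectangular plate: I_cm = (1/12)Mb² = (1/12)(4.59)(1.09)² = 0.45445 kg·m²; axis through the centre, so I = 0.45445 kg·m².
Point mass: I_cm = 0; centre at d = 0.779 m, so the parallel axis theorem gives I = 0 + (1.84)(0.779)² = 1.1166 kg·m².
Solid sphere: I_cm = (2/5)MR² = (2/5)(1.62)(0.477)² = 0.14744 kg·m²; centre at d = 0.258 m, so the parallel axis theorem gives I = 0.14744 + (1.62)(0.258)² = 0.25527 kg·m².
Total I = 0.12792 + 0.45445 + 1.1166 + 0.25527 = 1.9542 kg·m².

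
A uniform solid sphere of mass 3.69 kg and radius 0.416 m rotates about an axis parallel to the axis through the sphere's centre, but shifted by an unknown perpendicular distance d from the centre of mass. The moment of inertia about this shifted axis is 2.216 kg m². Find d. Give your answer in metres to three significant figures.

About the centre-of-mass axis, I_cm = (2/5)MR² = (2/5)(3.69)(0.416)² = 0.25543 kg m².
Parallel axis theorem: I = I_cm + Md², so Md² = 2.216 − 0.25543 = 1.9606 kg m².
d = √(1.9606 / 3.69) = 0.72892 m.

0.729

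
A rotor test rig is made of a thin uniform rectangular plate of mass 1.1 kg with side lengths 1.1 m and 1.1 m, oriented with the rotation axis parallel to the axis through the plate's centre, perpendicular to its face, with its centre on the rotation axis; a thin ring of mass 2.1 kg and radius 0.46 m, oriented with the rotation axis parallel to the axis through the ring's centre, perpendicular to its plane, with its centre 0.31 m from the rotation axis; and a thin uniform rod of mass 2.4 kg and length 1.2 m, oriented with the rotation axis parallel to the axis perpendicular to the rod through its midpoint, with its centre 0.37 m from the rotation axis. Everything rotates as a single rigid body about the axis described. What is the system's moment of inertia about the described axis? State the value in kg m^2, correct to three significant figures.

1.48

Rectangular plate: I_cm = (1/12)M(a²+b²) = (1/12)(1.1)[(1.1)² + (1.1)²] = 0.22183 kg m^2; axis through the centre, so I = 0.22183 kg m^2.
Thin ring: I_cm = MR² = (2.1)(0.46)² = 0.44436 kg m^2; centre at d = 0.31 m, so the parallel axis theorem gives I = 0.44436 + (2.1)(0.31)² = 0.64617 kg m^2.
Thin rod: I_cm = (1/12)ML² = (1/12)(2.4)(1.2)² = 0.288 kg m^2; centre at d = 0.37 m, so the parallel axis theorem gives I = 0.288 + (2.4)(0.37)² = 0.61656 kg m^2.
Total I = 0.22183 + 0.64617 + 0.61656 = 1.4846 kg m^2.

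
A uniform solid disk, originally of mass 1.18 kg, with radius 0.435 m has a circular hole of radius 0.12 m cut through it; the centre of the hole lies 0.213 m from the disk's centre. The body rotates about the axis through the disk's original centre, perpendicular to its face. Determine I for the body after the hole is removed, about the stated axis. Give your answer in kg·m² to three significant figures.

0.107

Unpierced body about its centre: I₀ = (1/2)MR² = (1/2)(1.18)(0.435)² = 0.11164 kg·m².
The removed disk has mass m = M·(r/R)² = (1.18)(0.12/0.435)² = 0.089798 kg (same uniform areal density).
Its moment of inertia about the rotation axis (parallel-axis theorem): I_hole = (1/2)mr² + md² = (1/2)(0.089798)(0.12)² + (0.089798)(0.213)² = 0.0047206 kg·m².
Treating the hole as negative mass, I = I₀ − I_hole = 0.11164 − 0.0047206 = 0.10692 kg·m².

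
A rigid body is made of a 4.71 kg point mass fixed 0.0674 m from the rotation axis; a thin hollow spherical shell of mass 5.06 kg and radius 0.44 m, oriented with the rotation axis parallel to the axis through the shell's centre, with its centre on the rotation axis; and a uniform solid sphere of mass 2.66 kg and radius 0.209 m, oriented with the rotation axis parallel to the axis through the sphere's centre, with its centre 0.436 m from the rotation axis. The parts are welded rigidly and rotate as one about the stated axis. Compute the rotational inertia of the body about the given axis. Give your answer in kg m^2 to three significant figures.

1.23

Point mass: I_cm = 0; centre at d = 0.0674 m, so I = I_cm + Md² gives I = 0 + (4.71)(0.0674)² = 0.021396 kg m^2.
Spherical shell: I_cm = (2/3)MR² = (2/3)(5.06)(0.44)² = 0.65308 kg m^2; axis through the centre, so I = 0.65308 kg m^2.
Solid sphere: I_cm = (2/5)MR² = (2/5)(2.66)(0.209)² = 0.046477 kg m^2; centre at d = 0.436 m, so I = I_cm + Md² gives I = 0.046477 + (2.66)(0.436)² = 0.55213 kg m^2.
Total I = 0.021396 + 0.65308 + 0.55213 = 1.2266 kg m^2.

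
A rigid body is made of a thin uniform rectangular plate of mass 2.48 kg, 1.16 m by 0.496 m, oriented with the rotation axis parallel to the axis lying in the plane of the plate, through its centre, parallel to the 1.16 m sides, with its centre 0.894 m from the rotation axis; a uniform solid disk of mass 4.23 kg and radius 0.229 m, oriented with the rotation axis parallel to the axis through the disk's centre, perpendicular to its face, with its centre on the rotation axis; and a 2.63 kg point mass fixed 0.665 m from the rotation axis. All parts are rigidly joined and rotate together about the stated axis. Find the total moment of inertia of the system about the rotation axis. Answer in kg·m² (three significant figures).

3.31

Rectangular plate: I_cm = (1/12)Mb² = (1/12)(2.48)(0.496)² = 0.050843 kg·m²; centre at d = 0.894 m, so I = I_cm + Md² gives I = 0.050843 + (2.48)(0.894)² = 2.0329 kg·m².
Solid disk: I_cm = (1/2)MR² = (1/2)(4.23)(0.229)² = 0.11091 kg·m²; axis through the centre, so I = 0.11091 kg·m².
Point mass: I_cm = 0; centre at d = 0.665 m, so I = I_cm + Md² gives I = 0 + (2.63)(0.665)² = 1.1631 kg·m².
Total I = 2.0329 + 0.11091 + 1.1631 = 3.3069 kg·m².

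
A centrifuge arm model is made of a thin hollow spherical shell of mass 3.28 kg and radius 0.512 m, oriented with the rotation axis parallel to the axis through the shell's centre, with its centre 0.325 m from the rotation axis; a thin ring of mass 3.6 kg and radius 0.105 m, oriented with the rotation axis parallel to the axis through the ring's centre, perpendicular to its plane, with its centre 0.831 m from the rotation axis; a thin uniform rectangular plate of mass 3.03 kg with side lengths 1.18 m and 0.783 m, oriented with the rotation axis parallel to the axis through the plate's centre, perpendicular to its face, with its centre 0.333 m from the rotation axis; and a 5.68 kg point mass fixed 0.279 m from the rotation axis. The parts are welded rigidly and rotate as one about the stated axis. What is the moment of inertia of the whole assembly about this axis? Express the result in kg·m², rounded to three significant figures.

4.73

Spherical shell: I_cm = (2/3)MR² = (2/3)(3.28)(0.512)² = 0.57322 kg·m²; centre at d = 0.325 m, so the parallel axis theorem gives I = 0.57322 + (3.28)(0.325)² = 0.91967 kg·m².
Thin ring: I_cm = MR² = (3.6)(0.105)² = 0.03969 kg·m²; centre at d = 0.831 m, so the parallel axis theorem gives I = 0.03969 + (3.6)(0.831)² = 2.5257 kg·m².
Rectangular plate: I_cm = (1/12)M(a²+b²) = (1/12)(3.03)[(1.18)² + (0.783)²] = 0.50639 kg·m²; centre at d = 0.333 m, so the parallel axis theorem gives I = 0.50639 + (3.03)(0.333)² = 0.84238 kg·m².
Point mass: I_cm = 0; centre at d = 0.279 m, so the parallel axis theorem gives I = 0 + (5.68)(0.279)² = 0.44214 kg·m².
Total I = 0.91967 + 2.5257 + 0.84238 + 0.44214 = 4.7299 kg·m².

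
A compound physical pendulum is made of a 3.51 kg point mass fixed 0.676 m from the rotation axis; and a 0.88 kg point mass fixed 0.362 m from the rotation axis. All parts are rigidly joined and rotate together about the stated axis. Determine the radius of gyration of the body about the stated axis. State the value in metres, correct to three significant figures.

Point mass: I_cm = 0; centre at d = 0.676 m, so I = I_cm + Md² gives I = 0 + (3.51)(0.676)² = 1.604 kg·m².
Point mass: I_cm = 0; centre at d = 0.362 m, so I = I_cm + Md² gives I = 0 + (0.88)(0.362)² = 0.11532 kg·m².
Total I = 1.7193 kg·m²; total mass M = 4.39 kg.
k = √(I/M) = √(1.7193/4.39) = 0.62581 m.

0.626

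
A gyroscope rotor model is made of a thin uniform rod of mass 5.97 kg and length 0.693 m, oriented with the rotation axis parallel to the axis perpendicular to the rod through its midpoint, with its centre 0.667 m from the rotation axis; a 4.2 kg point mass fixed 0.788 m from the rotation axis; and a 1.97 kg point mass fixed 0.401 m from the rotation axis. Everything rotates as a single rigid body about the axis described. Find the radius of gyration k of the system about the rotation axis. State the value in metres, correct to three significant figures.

Thin rod: I_cm = (1/12)ML² = (1/12)(5.97)(0.693)² = 0.23892 kg m^2; centre at d = 0.667 m, so the parallel axis theorem gives I = 0.23892 + (5.97)(0.667)² = 2.8949 kg m^2.
Point mass: I_cm = 0; centre at d = 0.788 m, so the parallel axis theorem gives I = 0 + (4.2)(0.788)² = 2.608 kg m^2.
Point mass: I_cm = 0; centre at d = 0.401 m, so the parallel axis theorem gives I = 0 + (1.97)(0.401)² = 0.31678 kg m^2.
Total I = 5.8197 kg m^2; total mass M = 12.14 kg.
k = √(I/M) = √(5.8197/12.14) = 0.69237 m.

0.692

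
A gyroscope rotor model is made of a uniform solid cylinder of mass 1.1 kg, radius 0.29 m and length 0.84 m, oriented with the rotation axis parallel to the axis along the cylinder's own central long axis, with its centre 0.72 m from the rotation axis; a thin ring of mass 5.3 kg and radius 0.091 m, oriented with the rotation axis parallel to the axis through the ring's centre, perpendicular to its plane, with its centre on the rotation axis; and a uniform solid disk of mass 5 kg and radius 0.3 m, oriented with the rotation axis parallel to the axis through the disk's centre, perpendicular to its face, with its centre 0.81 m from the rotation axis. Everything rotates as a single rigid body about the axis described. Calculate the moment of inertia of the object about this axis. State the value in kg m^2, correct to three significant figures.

4.17

Solid cylinder: I_cm = (1/2)MR² = (1/2)(1.1)(0.29)² = 0.046255 kg m^2; centre at d = 0.72 m, so I = I_cm + Md² gives I = 0.046255 + (1.1)(0.72)² = 0.6165 kg m^2.
Thin ring: I_cm = MR² = (5.3)(0.091)² = 0.043889 kg m^2; axis through the centre, so I = 0.043889 kg m^2.
Solid disk: I_cm = (1/2)MR² = (1/2)(5)(0.3)² = 0.225 kg m^2; centre at d = 0.81 m, so I = I_cm + Md² gives I = 0.225 + (5)(0.81)² = 3.5055 kg m^2.
Total I = 0.6165 + 0.043889 + 3.5055 = 4.1659 kg m^2.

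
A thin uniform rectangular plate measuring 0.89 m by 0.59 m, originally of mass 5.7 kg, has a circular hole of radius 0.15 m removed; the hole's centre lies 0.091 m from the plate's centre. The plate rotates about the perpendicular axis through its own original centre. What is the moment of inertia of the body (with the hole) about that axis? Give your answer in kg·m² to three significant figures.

0.527

Unpierced body about its centre: I₀ = (1/12)M(a²+b²) = (1/12)(5.7)[(0.89)² + (0.59)²] = 0.5416 kg·m².
The removed disk has mass m = M·πr²/(ab) = (5.7)·π(0.15)²/(0.89·0.59) = 0.7673 kg (same uniform areal density).
Its moment of inertia about the rotation axis (parallel-axis theorem): I_hole = (1/2)mr² + md² = (1/2)(0.7673)(0.15)² + (0.7673)(0.091)² = 0.014986 kg·m².
Treating the hole as negative mass, I = I₀ − I_hole = 0.5416 − 0.014986 = 0.52661 kg·m².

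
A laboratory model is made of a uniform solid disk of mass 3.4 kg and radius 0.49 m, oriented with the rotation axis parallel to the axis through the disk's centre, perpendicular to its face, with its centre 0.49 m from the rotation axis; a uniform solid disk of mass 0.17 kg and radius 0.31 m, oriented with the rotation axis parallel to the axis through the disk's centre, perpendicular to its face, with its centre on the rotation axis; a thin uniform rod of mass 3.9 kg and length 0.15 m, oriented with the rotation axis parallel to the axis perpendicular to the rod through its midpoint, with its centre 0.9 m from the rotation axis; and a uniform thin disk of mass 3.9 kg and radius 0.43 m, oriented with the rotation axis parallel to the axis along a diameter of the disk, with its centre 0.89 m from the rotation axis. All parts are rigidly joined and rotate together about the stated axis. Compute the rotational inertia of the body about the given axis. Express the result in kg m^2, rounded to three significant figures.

7.67

Solid disk: I_cm = (1/2)MR² = (1/2)(3.4)(0.49)² = 0.40817 kg m^2; centre at d = 0.49 m, so I = I_cm + Md² gives I = 0.40817 + (3.4)(0.49)² = 1.2245 kg m^2.
Solid disk: I_cm = (1/2)MR² = (1/2)(0.17)(0.31)² = 0.0081685 kg m^2; axis through the centre, so I = 0.0081685 kg m^2.
Thin rod: I_cm = (1/12)ML² = (1/12)(3.9)(0.15)² = 0.0073125 kg m^2; centre at d = 0.9 m, so I = I_cm + Md² gives I = 0.0073125 + (3.9)(0.9)² = 3.1663 kg m^2.
Thin disk: I_cm = (1/4)MR² = (1/4)(3.9)(0.43)² = 0.18028 kg m^2; centre at d = 0.89 m, so I = I_cm + Md² gives I = 0.18028 + (3.9)(0.89)² = 3.2695 kg m^2.
Total I = 1.2245 + 0.0081685 + 3.1663 + 3.2695 = 7.6685 kg m^2.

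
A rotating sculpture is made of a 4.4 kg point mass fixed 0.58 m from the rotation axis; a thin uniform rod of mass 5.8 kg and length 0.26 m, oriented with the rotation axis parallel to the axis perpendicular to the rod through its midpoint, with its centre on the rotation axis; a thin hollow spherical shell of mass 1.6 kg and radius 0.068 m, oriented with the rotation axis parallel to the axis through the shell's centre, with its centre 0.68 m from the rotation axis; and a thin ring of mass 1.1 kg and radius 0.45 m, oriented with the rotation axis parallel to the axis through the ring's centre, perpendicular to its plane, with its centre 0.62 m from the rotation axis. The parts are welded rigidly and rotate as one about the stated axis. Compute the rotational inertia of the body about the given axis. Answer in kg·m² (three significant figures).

Point mass: I_cm = 0; centre at d = 0.58 m, so the parallel axis theorem gives I = 0 + (4.4)(0.58)² = 1.4802 kg·m².
Thin rod: I_cm = (1/12)ML² = (1/12)(5.8)(0.26)² = 0.032673 kg·m²; axis through the centre, so I = 0.032673 kg·m².
Spherical shell: I_cm = (2/3)MR² = (2/3)(1.6)(0.068)² = 0.0049323 kg·m²; centre at d = 0.68 m, so the parallel axis theorem gives I = 0.0049323 + (1.6)(0.68)² = 0.74477 kg·m².
Thin ring: I_cm = MR² = (1.1)(0.45)² = 0.22275 kg·m²; centre at d = 0.62 m, so the parallel axis theorem gives I = 0.22275 + (1.1)(0.62)² = 0.64559 kg·m².
Total I = 1.4802 + 0.032673 + 0.74477 + 0.64559 = 2.9032 kg·m².

2.90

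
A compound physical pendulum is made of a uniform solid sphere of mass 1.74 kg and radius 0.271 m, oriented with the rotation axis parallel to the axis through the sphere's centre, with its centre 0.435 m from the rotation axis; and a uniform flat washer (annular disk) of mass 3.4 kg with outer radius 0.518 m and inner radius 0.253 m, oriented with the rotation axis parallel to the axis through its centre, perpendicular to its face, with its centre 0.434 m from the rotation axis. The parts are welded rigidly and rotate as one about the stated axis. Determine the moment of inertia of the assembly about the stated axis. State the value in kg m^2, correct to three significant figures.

1.59

Solid sphere: I_cm = (2/5)MR² = (2/5)(1.74)(0.271)² = 0.051115 kg m^2; centre at d = 0.435 m, so the parallel axis theorem gives I = 0.051115 + (1.74)(0.435)² = 0.38037 kg m^2.
Annular disk: I_cm = (1/2)M(R²+r²) = (1/2)(3.4)[(0.518)² + (0.253)²] = 0.56497 kg m^2; centre at d = 0.434 m, so the parallel axis theorem gives I = 0.56497 + (3.4)(0.434)² = 1.2054 kg m^2.
Total I = 0.38037 + 1.2054 = 1.5857 kg m^2.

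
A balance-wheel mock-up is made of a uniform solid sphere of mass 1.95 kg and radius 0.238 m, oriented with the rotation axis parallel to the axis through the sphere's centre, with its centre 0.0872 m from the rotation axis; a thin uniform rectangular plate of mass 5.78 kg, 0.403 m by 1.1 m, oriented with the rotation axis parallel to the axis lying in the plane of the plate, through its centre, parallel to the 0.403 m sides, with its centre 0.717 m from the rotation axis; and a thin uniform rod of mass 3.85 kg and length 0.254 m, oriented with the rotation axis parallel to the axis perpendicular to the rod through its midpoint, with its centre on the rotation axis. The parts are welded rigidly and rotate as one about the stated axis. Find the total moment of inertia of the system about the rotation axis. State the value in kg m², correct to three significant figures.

3.63

Solid sphere: I_cm = (2/5)MR² = (2/5)(1.95)(0.238)² = 0.044182 kg m²; centre at d = 0.0872 m, so I = I_cm + Md² gives I = 0.044182 + (1.95)(0.0872)² = 0.05901 kg m².
Rectangular plate: I_cm = (1/12)Mb² = (1/12)(5.78)(1.1)² = 0.58282 kg m²; centre at d = 0.717 m, so I = I_cm + Md² gives I = 0.58282 + (5.78)(0.717)² = 3.5543 kg m².
Thin rod: I_cm = (1/12)ML² = (1/12)(3.85)(0.254)² = 0.020699 kg m²; axis through the centre, so I = 0.020699 kg m².
Total I = 0.05901 + 3.5543 + 0.020699 = 3.634 kg m².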